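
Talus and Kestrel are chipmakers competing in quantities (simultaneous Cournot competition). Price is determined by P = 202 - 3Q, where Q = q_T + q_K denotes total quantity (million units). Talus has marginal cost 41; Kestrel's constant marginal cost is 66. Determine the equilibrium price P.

Talus's profit: π_T = (202 - 3Q)q_T - (41q_T). Setting ∂π_T/∂q_T = 0: 161 - 6q_T - 3(q_K) = 0.
Kestrel's first-order condition: 136 - 6q_K - 3(q_T) = 0.
So q_T = (161 - 3q_K)/6 and q_K = (136 - 3q_T)/6.
Substituting one into the other gives q_T = 62/3 and q_K = 37/3.
Total output Q = 33, so price P = 202 - 3·33 = 103.

103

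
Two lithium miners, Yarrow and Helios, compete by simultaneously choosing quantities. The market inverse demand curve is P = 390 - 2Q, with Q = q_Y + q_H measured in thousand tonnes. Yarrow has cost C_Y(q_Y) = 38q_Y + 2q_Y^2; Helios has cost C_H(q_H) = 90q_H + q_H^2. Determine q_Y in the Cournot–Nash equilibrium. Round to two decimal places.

34.36

Yarrow's profit: π_Y = (390 - 2Q)q_Y - (38q_Y + 2q_Y²). Setting ∂π_Y/∂q_Y = 0: 352 - 8q_Y - 2(q_H) = 0.
Helios's first-order condition: 300 - 6q_H - 2(q_Y) = 0.
Best responses: q_Y = (352 - 2q_H)/8, q_H = (300 - 2q_Y)/6.
Substituting one into the other gives q_Y = 378/11 and q_H = 424/11.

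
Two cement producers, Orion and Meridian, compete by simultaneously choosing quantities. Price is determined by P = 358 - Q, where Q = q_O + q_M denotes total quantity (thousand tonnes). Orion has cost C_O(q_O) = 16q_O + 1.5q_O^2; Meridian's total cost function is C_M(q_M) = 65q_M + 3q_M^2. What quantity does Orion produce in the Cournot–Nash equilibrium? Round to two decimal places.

62.64

Orion's profit: π_O = (358 - Q)q_O - (16q_O + (3/2)q_O²). Setting ∂π_O/∂q_O = 0: 342 - 5q_O - (q_M) = 0.
Meridian's profit: π_M = (358 - Q)q_M - (65q_M + 3q_M²). Setting ∂π_M/∂q_M = 0: 293 - 8q_M - (q_O) = 0.
Best responses: q_O = (342 - q_M)/5, q_M = (293 - q_O)/8.
Solving the pair: q_O = 62.6410, q_M = 1123/39.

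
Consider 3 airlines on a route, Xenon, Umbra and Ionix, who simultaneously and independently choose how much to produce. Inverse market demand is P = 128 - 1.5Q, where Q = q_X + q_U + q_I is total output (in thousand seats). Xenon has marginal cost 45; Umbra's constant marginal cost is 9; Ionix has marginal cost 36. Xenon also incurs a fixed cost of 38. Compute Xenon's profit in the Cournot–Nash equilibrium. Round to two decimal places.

22.17

Xenon's profit: π_X = (128 - 1.5Q)q_X - (45q_X). Setting ∂π_X/∂q_X = 0: 83 - 3q_X - (3/2)(q_U + q_I) = 0.
Umbra's first-order condition: 119 - 3q_U - (3/2)(q_X + q_I) = 0.
Ionix's first-order condition: 92 - 3q_I - (3/2)(q_X + q_U) = 0.
Summing all 3 equations gives 294 − 6Q = 0, hence Q = 49.
Back-substituting: q_X = (83 − 147/2)/(3/2) = 19/3, q_U = (119 − 147/2)/(3/2) = 91/3, q_I = (92 − 147/2)/(3/2) = 37/3.
Price P = 128 - (3/2)·49 = 109/2.
Xenon's profit: (109/2 - 45)·(19/3) - 38 = 133/6.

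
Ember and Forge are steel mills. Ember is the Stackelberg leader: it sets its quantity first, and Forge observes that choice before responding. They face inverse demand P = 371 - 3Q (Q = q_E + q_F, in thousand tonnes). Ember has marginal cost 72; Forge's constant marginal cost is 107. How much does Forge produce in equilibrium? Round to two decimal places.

16.17

Solve by backward induction. Given q_E, the follower Forge maximises π_F = (371 - 3q_E - 3q_F)q_F - 107q_F.
Setting the follower's marginal profit to zero, 264 - 3q_E - 6q_F = 0, i.e. q_F = (264 - 3q_E)/6.
Ember substitutes q_F(q_E) into its own profit: π_E = q_E(371 - 3q_E - (264 - 3q_E)/2) - 72q_E = (239 - (3/2)q_E)q_E - 72q_E.
Leader FOC: 167 - 3q_E = 0, so q_E = 167/3.
Then q_F = (264 - 3·(167/3))/6 = 97/6.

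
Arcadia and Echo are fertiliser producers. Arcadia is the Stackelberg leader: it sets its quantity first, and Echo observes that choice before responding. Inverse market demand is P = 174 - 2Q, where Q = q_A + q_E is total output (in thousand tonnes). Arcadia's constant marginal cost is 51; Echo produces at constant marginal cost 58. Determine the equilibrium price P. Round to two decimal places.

The follower Echo best-responds to any q_A: π_E = (174 - 2Q)q_E - 58q_E.
∂π_E/∂q_E = 116 - 2q_A - 4q_E = 0 gives the reaction function q_E = (116 - 2q_A)/4.
Arcadia substitutes q_E(q_A) into its own profit: π_A = q_A(174 - 2q_A - (116 - 2q_A)/2) - 51q_A = (116 - q_A)q_A - 51q_A.
The leader's first-order condition 65 - 2q_A = 0 yields q_A = 65/2.
Then q_E = (116 - 2·(65/2))/4 = 51/4.
Total output Q = 181/4, so price P = 174 - 2·(181/4) = 167/2.

83.50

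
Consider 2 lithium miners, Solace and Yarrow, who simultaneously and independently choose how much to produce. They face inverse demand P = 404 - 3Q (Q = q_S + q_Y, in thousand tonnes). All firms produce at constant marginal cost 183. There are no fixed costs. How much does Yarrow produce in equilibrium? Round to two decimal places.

A representative firm's profit is π_i = q_i(404 - 3Q) - 183q_i.
First-order condition (treating rivals' output as given): 221 - 6q_i - 3q_j = 0.
By symmetry each firm produces the same amount; substituting q_j = q_i yields q_i = 221/9.

24.56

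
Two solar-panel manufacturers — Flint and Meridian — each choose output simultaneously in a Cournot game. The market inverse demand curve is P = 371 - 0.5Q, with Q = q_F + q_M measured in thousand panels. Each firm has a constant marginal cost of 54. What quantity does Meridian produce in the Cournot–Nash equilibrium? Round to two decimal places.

Each firm earns π_i = (371 - 0.5Q)q_i - 54q_i.
Setting ∂π_i/∂q_i = 0 with rivals' quantities fixed: 317 - q_i - (1/2)q_j = 0.
By symmetry each firm produces the same amount; substituting q_j = q_i yields q_i = 317/(3/2) = 634/3.

211.33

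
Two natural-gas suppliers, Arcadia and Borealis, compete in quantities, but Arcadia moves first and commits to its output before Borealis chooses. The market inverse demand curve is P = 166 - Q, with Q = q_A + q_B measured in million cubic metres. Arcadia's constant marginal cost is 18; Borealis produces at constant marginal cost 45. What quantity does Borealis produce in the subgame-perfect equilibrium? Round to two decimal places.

The follower Borealis best-responds to any q_A: π_B = (166 - Q)q_B - 45q_B.
Setting the follower's marginal profit to zero, 121 - q_A - 2q_B = 0, i.e. q_B = (121 - q_A)/2.
Arcadia substitutes q_B(q_A) into its own profit: π_A = q_A(166 - q_A - (121 - q_A)/2) - 18q_A = (211/2 - (1/2)q_A)q_A - 18q_A.
Leader FOC: 175/2 - q_A = 0, so q_A = 175/2.
Then q_B = (121 - 175/2)/2 = 67/4.

16.75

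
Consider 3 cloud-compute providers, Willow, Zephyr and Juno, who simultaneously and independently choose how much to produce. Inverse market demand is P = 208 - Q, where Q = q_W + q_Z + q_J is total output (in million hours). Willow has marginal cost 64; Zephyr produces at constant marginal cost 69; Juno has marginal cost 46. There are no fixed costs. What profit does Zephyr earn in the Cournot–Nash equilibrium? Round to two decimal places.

770.06

Willow's profit: π_W = (208 - Q)q_W - (64q_W). Setting ∂π_W/∂q_W = 0: 144 - 2q_W - (q_Z + q_J) = 0.
Zephyr's profit: π_Z = (208 - Q)q_Z - (69q_Z). Setting ∂π_Z/∂q_Z = 0: 139 - 2q_Z - (q_W + q_J) = 0.
Juno's profit: π_J = (208 - Q)q_J - (46q_J). Setting ∂π_J/∂q_J = 0: 162 - 2q_J - (q_W + q_Z) = 0.
Adding the 3 conditions: 445 − 2Q − 2Q = 0, i.e. Q = 445/4.
Back-substituting: q_W = (144 − 445/4) = 131/4, q_Z = (139 − 445/4) = 111/4, q_J = (162 − 445/4) = 203/4.
Price P = 208 - 445/4 = 387/4.
Zephyr's profit: (387/4 - 69)·(111/4) = 770.0625.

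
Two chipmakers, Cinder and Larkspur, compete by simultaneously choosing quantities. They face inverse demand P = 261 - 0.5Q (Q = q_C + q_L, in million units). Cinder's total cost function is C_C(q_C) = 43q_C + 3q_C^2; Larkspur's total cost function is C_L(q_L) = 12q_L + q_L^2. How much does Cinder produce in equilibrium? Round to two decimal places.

25.52

Cinder's profit: π_C = (261 - 0.5Q)q_C - (43q_C + 3q_C²). Setting ∂π_C/∂q_C = 0: 218 - 7q_C - (1/2)(q_L) = 0.
Larkspur's first-order condition: 249 - 3q_L - (1/2)(q_C) = 0.
Rearranging gives the reaction functions q_C = (218 - (1/2)q_L)/7 and q_L = (249 - (1/2)q_C)/3.
Solving the pair: q_C = 25.5181, q_L = 78.7470.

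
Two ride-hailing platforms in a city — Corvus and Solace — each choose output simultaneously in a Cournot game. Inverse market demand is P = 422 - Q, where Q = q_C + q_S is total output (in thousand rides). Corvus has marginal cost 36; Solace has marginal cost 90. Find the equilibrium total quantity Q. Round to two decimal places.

Corvus's profit: π_C = (422 - Q)q_C - (36q_C). Setting ∂π_C/∂q_C = 0: 386 - 2q_C - (q_S) = 0.
Solace's profit: π_S = (422 - Q)q_S - (90q_S). Setting ∂π_S/∂q_S = 0: 332 - 2q_S - (q_C) = 0.
Best responses: q_C = (386 - q_S)/2, q_S = (332 - q_C)/2.
Solving the pair: q_C = 440/3, q_S = 278/3.
Total output Q = 440/3 + 278/3 = 718/3.

239.33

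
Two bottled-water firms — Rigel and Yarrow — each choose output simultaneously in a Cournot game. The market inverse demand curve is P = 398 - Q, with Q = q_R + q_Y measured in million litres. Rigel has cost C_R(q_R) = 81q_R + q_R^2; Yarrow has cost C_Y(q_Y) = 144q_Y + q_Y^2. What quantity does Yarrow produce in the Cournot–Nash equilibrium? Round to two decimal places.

46.60

Rigel's profit: π_R = (398 - Q)q_R - (81q_R + q_R²). Setting ∂π_R/∂q_R = 0: 317 - 4q_R - (q_Y) = 0.
Yarrow's profit: π_Y = (398 - Q)q_Y - (144q_Y + q_Y²). Setting ∂π_Y/∂q_Y = 0: 254 - 4q_Y - (q_R) = 0.
Rearranging gives the reaction functions q_R = (317 - q_Y)/4 and q_Y = (254 - q_R)/4.
Substituting one into the other gives q_R = 338/5 and q_Y = 233/5.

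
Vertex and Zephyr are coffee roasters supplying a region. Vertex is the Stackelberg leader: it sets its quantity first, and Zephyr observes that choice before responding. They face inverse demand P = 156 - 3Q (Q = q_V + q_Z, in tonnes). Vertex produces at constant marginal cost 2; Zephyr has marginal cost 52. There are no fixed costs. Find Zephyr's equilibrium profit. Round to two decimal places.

The follower Zephyr best-responds to any q_V: π_Z = (156 - 3Q)q_Z - 52q_Z.
∂π_Z/∂q_Z = 104 - 3q_V - 6q_Z = 0 gives the reaction function q_Z = (104 - 3q_V)/6.
Vertex substitutes q_Z(q_V) into its own profit: π_V = q_V(156 - 3q_V - (104 - 3q_V)/2) - 2q_V = (104 - (3/2)q_V)q_V - 2q_V.
The leader's first-order condition 102 - 3q_V = 0 yields q_V = 34.
Then q_Z = (104 - 3·34)/6 = 1/3.
Price P = 156 - 3·(103/3) = 53.
Zephyr's profit: (53 - 52)·(1/3) = 1/3.

0.33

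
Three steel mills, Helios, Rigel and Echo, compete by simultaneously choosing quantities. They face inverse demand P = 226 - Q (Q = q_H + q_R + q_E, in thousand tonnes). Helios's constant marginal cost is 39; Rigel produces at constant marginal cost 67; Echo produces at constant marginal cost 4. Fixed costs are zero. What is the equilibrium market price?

84

Helios's profit: π_H = (226 - Q)q_H - (39q_H). Setting ∂π_H/∂q_H = 0: 187 - 2q_H - (q_R + q_E) = 0.
Rigel's first-order condition: 159 - 2q_R - (q_H + q_E) = 0.
Echo's profit: π_E = (226 - Q)q_E - (4q_E). Setting ∂π_E/∂q_E = 0: 222 - 2q_E - (q_H + q_R) = 0.
Adding the 3 conditions: 568 − 2Q − 2Q = 0, i.e. Q = 142.
Back-substituting: q_H = (187 − 142) = 45, q_R = (159 − 142) = 17, q_E = (222 − 142) = 80.
Total output Q = 142, so price P = 226 - 142 = 84.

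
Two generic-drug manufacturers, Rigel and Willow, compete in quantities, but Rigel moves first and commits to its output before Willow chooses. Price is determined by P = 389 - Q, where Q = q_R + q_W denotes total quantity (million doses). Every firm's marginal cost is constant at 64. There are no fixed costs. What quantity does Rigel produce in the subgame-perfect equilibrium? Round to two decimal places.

The follower Willow best-responds to any q_R: π_W = (389 - Q)q_W - 64q_W.
∂π_W/∂q_W = 325 - q_R - 2q_W = 0 gives the reaction function q_W = (325 - q_R)/2.
The leader anticipates this reaction. Substituting into P = 389 - Q gives P = 453/2 - (1/2)q_R, so π_R = (453/2 - (1/2)q_R)q_R - 64q_R.
Maximising: ∂π_R/∂q_R = 325/2 - q_R = 0, giving q_R = 325/2.
Then q_W = (325 - 325/2)/2 = 325/4.

162.50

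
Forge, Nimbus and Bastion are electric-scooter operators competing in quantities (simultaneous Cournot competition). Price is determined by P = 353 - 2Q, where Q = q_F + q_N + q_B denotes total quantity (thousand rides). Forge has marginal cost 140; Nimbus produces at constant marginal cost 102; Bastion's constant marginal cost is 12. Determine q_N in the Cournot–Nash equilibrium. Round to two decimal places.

Forge's profit: π_F = (353 - 2Q)q_F - (140q_F). Setting ∂π_F/∂q_F = 0: 213 - 4q_F - 2(q_N + q_B) = 0.
Nimbus's profit: π_N = (353 - 2Q)q_N - (102q_N). Setting ∂π_N/∂q_N = 0: 251 - 4q_N - 2(q_F + q_B) = 0.
Bastion's first-order condition: 341 - 4q_B - 2(q_F + q_N) = 0.
Adding the 3 first-order conditions: 805 − 8Q = 0, so Q = 805/8.
Back-substituting: q_F = (213 − 805/4)/2 = 47/8, q_N = (251 − 805/4)/2 = 199/8, q_B = (341 − 805/4)/2 = 559/8.

24.88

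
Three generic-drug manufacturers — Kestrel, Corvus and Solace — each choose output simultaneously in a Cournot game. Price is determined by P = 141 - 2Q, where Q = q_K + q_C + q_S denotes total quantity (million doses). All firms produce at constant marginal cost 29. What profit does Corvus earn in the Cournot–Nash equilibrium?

392

Each firm earns π_i = (141 - 2Q)q_i - 29q_i.
First-order condition (treating rivals' output as given): 112 - 4q_i - 2·Σ_{j≠i} q_j = 0.
With identical firms every q_j equals q_i, so Σ_{j≠i} q_j = 2q_i and 112 = 8q_i, giving q_i = 14.
Price P = 141 - 2·42 = 57.
Corvus's profit: (57 - 29)·14 = 392.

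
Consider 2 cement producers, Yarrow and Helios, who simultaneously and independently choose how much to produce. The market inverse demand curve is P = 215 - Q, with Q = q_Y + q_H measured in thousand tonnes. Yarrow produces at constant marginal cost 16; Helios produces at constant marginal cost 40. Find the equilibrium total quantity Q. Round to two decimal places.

124.67

Yarrow's profit: π_Y = (215 - Q)q_Y - (16q_Y). Setting ∂π_Y/∂q_Y = 0: 199 - 2q_Y - (q_H) = 0.
Helios's first-order condition: 175 - 2q_H - (q_Y) = 0.
Rearranging gives the reaction functions q_Y = (199 - q_H)/2 and q_H = (175 - q_Y)/2.
Substituting one into the other gives q_Y = 223/3 and q_H = 151/3.
Total output Q = 223/3 + 151/3 = 374/3.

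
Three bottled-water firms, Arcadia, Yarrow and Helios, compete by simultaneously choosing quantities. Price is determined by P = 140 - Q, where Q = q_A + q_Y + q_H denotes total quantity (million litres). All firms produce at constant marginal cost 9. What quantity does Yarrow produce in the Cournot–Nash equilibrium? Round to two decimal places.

32.75

Each firm earns π_i = (140 - Q)q_i - 9q_i.
First-order condition (treating rivals' output as given): 131 - 2q_i - Σ_{j≠i} q_j = 0.
By symmetry each firm produces the same amount; substituting Σ_{j≠i} q_j = 2q_i yields q_i = 131/4.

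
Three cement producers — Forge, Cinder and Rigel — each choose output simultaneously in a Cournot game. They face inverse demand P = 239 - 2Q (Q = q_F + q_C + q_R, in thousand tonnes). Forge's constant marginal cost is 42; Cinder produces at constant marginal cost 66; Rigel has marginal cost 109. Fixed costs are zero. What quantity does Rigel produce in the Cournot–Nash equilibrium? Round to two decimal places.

2.50

Forge's profit: π_F = (239 - 2Q)q_F - (42q_F). Setting ∂π_F/∂q_F = 0: 197 - 4q_F - 2(q_C + q_R) = 0.
Cinder's profit: π_C = (239 - 2Q)q_C - (66q_C). Setting ∂π_C/∂q_C = 0: 173 - 4q_C - 2(q_F + q_R) = 0.
Rigel's profit: π_R = (239 - 2Q)q_R - (109q_R). Setting ∂π_R/∂q_R = 0: 130 - 4q_R - 2(q_F + q_C) = 0.
Adding the 3 first-order conditions: 500 − 8Q = 0, so Q = 125/2.
Back-substituting: q_F = (197 − 125)/2 = 36, q_C = (173 − 125)/2 = 24, q_R = (130 − 125)/2 = 5/2.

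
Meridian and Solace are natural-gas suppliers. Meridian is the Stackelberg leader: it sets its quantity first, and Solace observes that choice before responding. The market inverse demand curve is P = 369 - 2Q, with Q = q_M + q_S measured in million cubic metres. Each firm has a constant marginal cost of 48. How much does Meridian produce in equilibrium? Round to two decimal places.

Solve by backward induction. Given q_M, the follower Solace maximises π_S = (369 - 2q_M - 2q_S)q_S - 48q_S.
∂π_S/∂q_S = 321 - 2q_M - 4q_S = 0 gives the reaction function q_S = (321 - 2q_M)/4.
Meridian substitutes q_S(q_M) into its own profit: π_M = q_M(369 - 2q_M - (321 - 2q_M)/2) - 48q_M = (417/2 - q_M)q_M - 48q_M.
Leader FOC: 321/2 - 2q_M = 0, so q_M = 321/4.
Then q_S = (321 - 2·(321/4))/4 = 321/8.

80.25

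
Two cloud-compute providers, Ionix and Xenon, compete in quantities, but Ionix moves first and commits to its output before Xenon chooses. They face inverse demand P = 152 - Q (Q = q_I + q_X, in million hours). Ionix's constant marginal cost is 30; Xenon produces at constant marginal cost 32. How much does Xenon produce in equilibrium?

Solve by backward induction. Given q_I, the follower Xenon maximises π_X = (152 - q_I - q_X)q_X - 32q_X.
Follower FOC: 120 - q_I - 2q_X = 0, so q_X(q_I) = (120 - q_I)/2.
Ionix substitutes q_X(q_I) into its own profit: π_I = q_I(152 - q_I - (120 - q_I)/2) - 30q_I = (92 - (1/2)q_I)q_I - 30q_I.
The leader's first-order condition 62 - q_I = 0 yields q_I = 62.
Then q_X = (120 - 62)/2 = 29.

29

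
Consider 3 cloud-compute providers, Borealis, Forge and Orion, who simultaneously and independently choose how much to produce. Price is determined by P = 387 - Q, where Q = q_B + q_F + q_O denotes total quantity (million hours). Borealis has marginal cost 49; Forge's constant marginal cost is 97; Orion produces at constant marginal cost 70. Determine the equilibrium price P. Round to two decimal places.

150.75

Borealis's profit: π_B = (387 - Q)q_B - (49q_B). Setting ∂π_B/∂q_B = 0: 338 - 2q_B - (q_F + q_O) = 0.
Forge's profit: π_F = (387 - Q)q_F - (97q_F). Setting ∂π_F/∂q_F = 0: 290 - 2q_F - (q_B + q_O) = 0.
Orion's profit: π_O = (387 - Q)q_O - (70q_O). Setting ∂π_O/∂q_O = 0: 317 - 2q_O - (q_B + q_F) = 0.
Adding the 3 conditions: 945 − 2Q − 2Q = 0, i.e. Q = 945/4.
Back-substituting: q_B = (338 − 945/4) = 407/4, q_F = (290 − 945/4) = 215/4, q_O = (317 − 945/4) = 323/4.
Total output Q = 945/4, so price P = 387 - 945/4 = 603/4.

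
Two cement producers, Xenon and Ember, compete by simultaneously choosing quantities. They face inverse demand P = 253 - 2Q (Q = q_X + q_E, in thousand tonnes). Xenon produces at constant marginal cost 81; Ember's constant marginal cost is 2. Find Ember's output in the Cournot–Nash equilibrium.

55

Xenon's profit: π_X = (253 - 2Q)q_X - (81q_X). Setting ∂π_X/∂q_X = 0: 172 - 4q_X - 2(q_E) = 0.
Ember's first-order condition: 251 - 4q_E - 2(q_X) = 0.
Best responses: q_X = (172 - 2q_E)/4, q_E = (251 - 2q_X)/4.
Substituting one into the other gives q_X = 31/2 and q_E = 55.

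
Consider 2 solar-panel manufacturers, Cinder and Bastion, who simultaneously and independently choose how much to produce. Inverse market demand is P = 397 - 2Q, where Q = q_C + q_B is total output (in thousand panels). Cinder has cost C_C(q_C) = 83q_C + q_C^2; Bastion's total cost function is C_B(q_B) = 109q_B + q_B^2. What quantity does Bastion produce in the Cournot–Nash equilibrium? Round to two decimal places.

Cinder's profit: π_C = (397 - 2Q)q_C - (83q_C + q_C²). Setting ∂π_C/∂q_C = 0: 314 - 6q_C - 2(q_B) = 0.
Bastion's profit: π_B = (397 - 2Q)q_B - (109q_B + q_B²). Setting ∂π_B/∂q_B = 0: 288 - 6q_B - 2(q_C) = 0.
Best responses: q_C = (314 - 2q_B)/6, q_B = (288 - 2q_C)/6.
Substituting one into the other gives q_C = 327/8 and q_B = 275/8.

34.38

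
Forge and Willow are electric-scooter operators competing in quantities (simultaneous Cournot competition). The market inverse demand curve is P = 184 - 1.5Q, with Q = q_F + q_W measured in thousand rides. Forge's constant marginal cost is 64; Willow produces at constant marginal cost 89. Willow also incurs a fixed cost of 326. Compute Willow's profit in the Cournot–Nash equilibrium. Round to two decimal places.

36.96

Forge's profit: π_F = (184 - 1.5Q)q_F - (64q_F). Setting ∂π_F/∂q_F = 0: 120 - 3q_F - (3/2)(q_W) = 0.
Willow's first-order condition: 95 - 3q_W - (3/2)(q_F) = 0.
So q_F = (120 - (3/2)q_W)/3 and q_W = (95 - (3/2)q_F)/3.
Substituting one into the other gives q_F = 290/9 and q_W = 140/9.
Price P = 184 - (3/2)·(430/9) = 337/3.
Willow's profit: (337/3 - 89)·(140/9) - 326 = 998/27.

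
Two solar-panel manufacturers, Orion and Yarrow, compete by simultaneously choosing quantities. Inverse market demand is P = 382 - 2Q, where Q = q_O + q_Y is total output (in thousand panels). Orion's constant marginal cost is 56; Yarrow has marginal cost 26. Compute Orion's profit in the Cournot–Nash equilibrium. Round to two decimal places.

4867.56

Orion's profit: π_O = (382 - 2Q)q_O - (56q_O). Setting ∂π_O/∂q_O = 0: 326 - 4q_O - 2(q_Y) = 0.
Yarrow's profit: π_Y = (382 - 2Q)q_Y - (26q_Y). Setting ∂π_Y/∂q_Y = 0: 356 - 4q_Y - 2(q_O) = 0.
Rearranging gives the reaction functions q_O = (326 - 2q_Y)/4 and q_Y = (356 - 2q_O)/4.
Substituting one into the other gives q_O = 148/3 and q_Y = 193/3.
Price P = 382 - 2·(341/3) = 464/3.
Orion's profit: (464/3 - 56)·(148/3) = 4867.5556.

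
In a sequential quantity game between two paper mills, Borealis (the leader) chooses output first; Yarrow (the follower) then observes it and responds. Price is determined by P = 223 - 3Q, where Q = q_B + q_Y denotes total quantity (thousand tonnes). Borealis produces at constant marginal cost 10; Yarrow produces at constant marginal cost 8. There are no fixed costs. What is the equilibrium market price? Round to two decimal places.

Solve by backward induction. Given q_B, the follower Yarrow maximises π_Y = (223 - 3q_B - 3q_Y)q_Y - 8q_Y.
∂π_Y/∂q_Y = 215 - 3q_B - 6q_Y = 0 gives the reaction function q_Y = (215 - 3q_B)/6.
Borealis substitutes q_Y(q_B) into its own profit: π_B = q_B(223 - 3q_B - (215 - 3q_B)/2) - 10q_B = (231/2 - (3/2)q_B)q_B - 10q_B.
Leader FOC: 211/2 - 3q_B = 0, so q_B = 211/6.
Then q_Y = (215 - 3·(211/6))/6 = 73/4.
Total output Q = 641/12, so price P = 223 - 3·(641/12) = 251/4.

62.75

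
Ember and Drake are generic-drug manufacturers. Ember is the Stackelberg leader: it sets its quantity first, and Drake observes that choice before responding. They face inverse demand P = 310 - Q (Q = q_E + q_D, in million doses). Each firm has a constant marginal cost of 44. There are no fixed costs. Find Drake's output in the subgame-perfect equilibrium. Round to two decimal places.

The follower Drake best-responds to any q_E: π_D = (310 - Q)q_D - 44q_D.
Setting the follower's marginal profit to zero, 266 - q_E - 2q_D = 0, i.e. q_D = (266 - q_E)/2.
The leader anticipates this reaction. Substituting into P = 310 - Q gives P = 177 - (1/2)q_E, so π_E = (177 - (1/2)q_E)q_E - 44q_E.
Maximising: ∂π_E/∂q_E = 133 - q_E = 0, giving q_E = 133.
Then q_D = (266 - 133)/2 = 133/2.

66.50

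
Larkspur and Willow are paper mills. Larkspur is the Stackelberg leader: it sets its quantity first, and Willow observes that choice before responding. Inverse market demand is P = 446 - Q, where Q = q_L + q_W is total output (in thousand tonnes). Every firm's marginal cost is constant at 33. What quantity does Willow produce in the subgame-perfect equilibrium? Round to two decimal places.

103.25

Solve by backward induction. Given q_L, the follower Willow maximises π_W = (446 - q_L - q_W)q_W - 33q_W.
∂π_W/∂q_W = 413 - q_L - 2q_W = 0 gives the reaction function q_W = (413 - q_L)/2.
Larkspur substitutes q_W(q_L) into its own profit: π_L = q_L(446 - q_L - (413 - q_L)/2) - 33q_L = (479/2 - (1/2)q_L)q_L - 33q_L.
The leader's first-order condition 413/2 - q_L = 0 yields q_L = 413/2.
Then q_W = (413 - 413/2)/2 = 413/4.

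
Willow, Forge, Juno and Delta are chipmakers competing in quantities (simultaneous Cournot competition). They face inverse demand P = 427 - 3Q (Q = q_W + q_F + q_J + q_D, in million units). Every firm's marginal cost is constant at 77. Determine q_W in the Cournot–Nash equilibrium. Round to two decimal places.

Each firm earns π_i = (427 - 3Q)q_i - 77q_i.
First-order condition (treating rivals' output as given): 350 - 6q_i - 3·Σ_{j≠i} q_j = 0.
By symmetry each firm produces the same amount; substituting Σ_{j≠i} q_j = 3q_i yields q_i = 350/15 = 70/3.

23.33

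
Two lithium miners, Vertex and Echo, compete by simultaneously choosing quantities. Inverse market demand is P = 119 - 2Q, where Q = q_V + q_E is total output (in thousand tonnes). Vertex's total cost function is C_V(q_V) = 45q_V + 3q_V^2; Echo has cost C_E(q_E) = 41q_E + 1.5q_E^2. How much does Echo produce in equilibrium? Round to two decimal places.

9.58

Vertex's profit: π_V = (119 - 2Q)q_V - (45q_V + 3q_V²). Setting ∂π_V/∂q_V = 0: 74 - 10q_V - 2(q_E) = 0.
Echo's profit: π_E = (119 - 2Q)q_E - (41q_E + (3/2)q_E²). Setting ∂π_E/∂q_E = 0: 78 - 7q_E - 2(q_V) = 0.
Best responses: q_V = (74 - 2q_E)/10, q_E = (78 - 2q_V)/7.
Solving the pair: q_V = 181/33, q_E = 316/33.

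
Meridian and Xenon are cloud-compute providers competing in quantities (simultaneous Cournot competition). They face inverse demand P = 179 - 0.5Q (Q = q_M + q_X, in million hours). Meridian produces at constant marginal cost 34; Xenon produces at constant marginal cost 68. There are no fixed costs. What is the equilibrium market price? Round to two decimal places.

Meridian's profit: π_M = (179 - 0.5Q)q_M - (34q_M). Setting ∂π_M/∂q_M = 0: 145 - q_M - (1/2)(q_X) = 0.
Xenon's profit: π_X = (179 - 0.5Q)q_X - (68q_X). Setting ∂π_X/∂q_X = 0: 111 - q_X - (1/2)(q_M) = 0.
So q_M = (145 - (1/2)q_X) and q_X = (111 - (1/2)q_M).
Substituting one into the other gives q_M = 358/3 and q_X = 154/3.
Total output Q = 512/3, so price P = 179 - (1/2)·(512/3) = 281/3.

93.67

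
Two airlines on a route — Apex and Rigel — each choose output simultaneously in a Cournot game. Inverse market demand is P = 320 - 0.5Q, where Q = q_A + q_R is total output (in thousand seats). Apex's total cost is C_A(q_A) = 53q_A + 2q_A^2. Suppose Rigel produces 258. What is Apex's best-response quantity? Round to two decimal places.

27.60

With the rival's output fixed at 258, Apex's profit is π_A = (320 - (1/2)·258 - (1/2)q_A)q_A - (53q_A + 2q_A²) = (191 - (1/2)q_A)q_A - (53q_A + 2q_A²).
∂π_A/∂q_A = 138 - 5q_A = 0, so q_A = 138/5.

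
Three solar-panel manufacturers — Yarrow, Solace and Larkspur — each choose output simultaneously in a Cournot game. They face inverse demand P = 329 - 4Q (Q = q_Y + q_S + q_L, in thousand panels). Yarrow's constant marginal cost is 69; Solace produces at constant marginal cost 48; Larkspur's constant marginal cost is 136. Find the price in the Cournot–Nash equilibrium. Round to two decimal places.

145.50

Yarrow's profit: π_Y = (329 - 4Q)q_Y - (69q_Y). Setting ∂π_Y/∂q_Y = 0: 260 - 8q_Y - 4(q_S + q_L) = 0.
Solace's first-order condition: 281 - 8q_S - 4(q_Y + q_L) = 0.
Larkspur's first-order condition: 193 - 8q_L - 4(q_Y + q_S) = 0.
Adding the 3 conditions: 734 − 8Q − 8Q = 0, i.e. Q = 367/8.
Back-substituting: q_Y = (260 − 367/2)/4 = 153/8, q_S = (281 − 367/2)/4 = 195/8, q_L = (193 − 367/2)/4 = 19/8.
Total output Q = 367/8, so price P = 329 - 4·(367/8) = 291/2.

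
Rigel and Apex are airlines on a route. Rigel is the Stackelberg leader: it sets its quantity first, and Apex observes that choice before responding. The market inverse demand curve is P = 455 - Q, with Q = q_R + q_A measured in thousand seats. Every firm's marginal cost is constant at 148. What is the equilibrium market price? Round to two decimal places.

The follower Apex best-responds to any q_R: π_A = (455 - Q)q_A - 148q_A.
Setting the follower's marginal profit to zero, 307 - q_R - 2q_A = 0, i.e. q_A = (307 - q_R)/2.
Rigel substitutes q_A(q_R) into its own profit: π_R = q_R(455 - q_R - (307 - q_R)/2) - 148q_R = (603/2 - (1/2)q_R)q_R - 148q_R.
Leader FOC: 307/2 - q_R = 0, so q_R = 307/2.
Then q_A = (307 - 307/2)/2 = 307/4.
Total output Q = 921/4, so price P = 455 - 921/4 = 899/4.

224.75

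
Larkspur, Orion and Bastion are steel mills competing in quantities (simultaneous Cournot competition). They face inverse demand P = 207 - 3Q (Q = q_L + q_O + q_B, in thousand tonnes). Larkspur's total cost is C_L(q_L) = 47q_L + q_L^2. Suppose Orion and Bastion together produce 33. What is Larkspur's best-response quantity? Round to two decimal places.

7.63

With rivals' combined output fixed at 33, Larkspur's profit is π_L = (207 - 3·33 - 3q_L)q_L - (47q_L + q_L²) = (108 - 3q_L)q_L - (47q_L + q_L²).
∂π_L/∂q_L = 61 - 8q_L = 0, so q_L = 61/8.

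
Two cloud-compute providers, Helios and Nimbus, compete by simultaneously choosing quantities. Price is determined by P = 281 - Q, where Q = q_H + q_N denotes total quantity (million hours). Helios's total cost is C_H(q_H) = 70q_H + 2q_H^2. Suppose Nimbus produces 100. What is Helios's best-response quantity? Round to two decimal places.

18.50

With the rival's output fixed at 100, Helios's profit is π_H = (281 - 100 - q_H)q_H - (70q_H + 2q_H²) = (181 - q_H)q_H - (70q_H + 2q_H²).
∂π_H/∂q_H = 111 - 6q_H = 0, so q_H = 37/2.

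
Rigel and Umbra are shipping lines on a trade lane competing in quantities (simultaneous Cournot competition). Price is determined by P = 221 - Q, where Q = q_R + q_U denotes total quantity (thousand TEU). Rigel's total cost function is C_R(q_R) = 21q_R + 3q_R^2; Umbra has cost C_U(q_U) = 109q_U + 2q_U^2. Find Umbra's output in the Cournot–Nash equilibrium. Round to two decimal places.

14.81

Rigel's profit: π_R = (221 - Q)q_R - (21q_R + 3q_R²). Setting ∂π_R/∂q_R = 0: 200 - 8q_R - (q_U) = 0.
Umbra's first-order condition: 112 - 6q_U - (q_R) = 0.
Best responses: q_R = (200 - q_U)/8, q_U = (112 - q_R)/6.
Solving the pair: q_R = 1088/47, q_U = 696/47.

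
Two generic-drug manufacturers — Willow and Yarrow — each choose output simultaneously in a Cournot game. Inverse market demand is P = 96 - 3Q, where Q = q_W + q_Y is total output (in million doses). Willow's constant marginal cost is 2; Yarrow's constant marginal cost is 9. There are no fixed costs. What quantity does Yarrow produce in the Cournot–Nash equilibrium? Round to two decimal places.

Willow's profit: π_W = (96 - 3Q)q_W - (2q_W). Setting ∂π_W/∂q_W = 0: 94 - 6q_W - 3(q_Y) = 0.
Yarrow's first-order condition: 87 - 6q_Y - 3(q_W) = 0.
Best responses: q_W = (94 - 3q_Y)/6, q_Y = (87 - 3q_W)/6.
Solving the pair: q_W = 101/9, q_Y = 80/9.

8.89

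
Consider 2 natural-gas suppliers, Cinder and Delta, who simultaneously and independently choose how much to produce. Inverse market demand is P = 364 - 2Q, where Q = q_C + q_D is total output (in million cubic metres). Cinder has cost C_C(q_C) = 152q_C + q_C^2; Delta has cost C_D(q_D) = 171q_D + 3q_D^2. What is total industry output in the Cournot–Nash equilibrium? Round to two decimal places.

44.07

Cinder's profit: π_C = (364 - 2Q)q_C - (152q_C + q_C²). Setting ∂π_C/∂q_C = 0: 212 - 6q_C - 2(q_D) = 0.
Delta's first-order condition: 193 - 10q_D - 2(q_C) = 0.
So q_C = (212 - 2q_D)/6 and q_D = (193 - 2q_C)/10.
Substituting one into the other gives q_C = 867/28 and q_D = 367/28.
Total output Q = 867/28 + 367/28 = 617/14.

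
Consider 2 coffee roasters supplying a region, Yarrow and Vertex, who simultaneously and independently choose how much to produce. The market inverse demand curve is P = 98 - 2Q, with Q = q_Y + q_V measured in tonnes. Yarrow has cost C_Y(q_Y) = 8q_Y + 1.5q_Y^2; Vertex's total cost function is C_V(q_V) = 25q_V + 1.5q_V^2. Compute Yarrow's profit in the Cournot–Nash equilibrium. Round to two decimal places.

404.89

Yarrow's profit: π_Y = (98 - 2Q)q_Y - (8q_Y + (3/2)q_Y²). Setting ∂π_Y/∂q_Y = 0: 90 - 7q_Y - 2(q_V) = 0.
Vertex's profit: π_V = (98 - 2Q)q_V - (25q_V + (3/2)q_V²). Setting ∂π_V/∂q_V = 0: 73 - 7q_V - 2(q_Y) = 0.
Rearranging gives the reaction functions q_Y = (90 - 2q_V)/7 and q_V = (73 - 2q_Y)/7.
Substituting one into the other gives q_Y = 484/45 and q_V = 331/45.
Price P = 98 - 2·(163/9) = 556/9.
Yarrow's profit: (556/9)·(484/45) - 8·(484/45) - (3/2)(484/45)² = 404.8869.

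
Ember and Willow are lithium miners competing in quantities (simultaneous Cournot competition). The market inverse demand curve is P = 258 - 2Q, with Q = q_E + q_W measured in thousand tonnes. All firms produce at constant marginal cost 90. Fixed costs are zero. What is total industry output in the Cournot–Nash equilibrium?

Each firm earns π_i = (258 - 2Q)q_i - 90q_i.
Setting ∂π_i/∂q_i = 0 with rivals' quantities fixed: 168 - 4q_i - 2q_j = 0.
By symmetry each firm produces the same amount; substituting q_j = q_i yields q_i = 168/6 = 28.
Total output Q = 28 + 28 = 56.

56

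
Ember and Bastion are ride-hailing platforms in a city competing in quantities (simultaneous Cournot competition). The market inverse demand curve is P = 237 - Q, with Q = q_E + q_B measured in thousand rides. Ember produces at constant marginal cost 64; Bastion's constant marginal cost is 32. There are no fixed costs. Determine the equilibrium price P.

Ember's profit: π_E = (237 - Q)q_E - (64q_E). Setting ∂π_E/∂q_E = 0: 173 - 2q_E - (q_B) = 0.
Bastion's profit: π_B = (237 - Q)q_B - (32q_B). Setting ∂π_B/∂q_B = 0: 205 - 2q_B - (q_E) = 0.
Rearranging gives the reaction functions q_E = (173 - q_B)/2 and q_B = (205 - q_E)/2.
Solving the pair: q_E = 47, q_B = 79.
Total output Q = 126, so price P = 237 - 126 = 111.

111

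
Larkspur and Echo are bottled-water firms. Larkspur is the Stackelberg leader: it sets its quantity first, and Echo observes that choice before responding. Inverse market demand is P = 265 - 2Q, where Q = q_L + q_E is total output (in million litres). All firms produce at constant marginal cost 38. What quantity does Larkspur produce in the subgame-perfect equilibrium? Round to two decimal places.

The follower Echo best-responds to any q_L: π_E = (265 - 2Q)q_E - 38q_E.
Setting the follower's marginal profit to zero, 227 - 2q_L - 4q_E = 0, i.e. q_E = (227 - 2q_L)/4.
The leader anticipates this reaction. Substituting into P = 265 - 2Q gives P = 303/2 - q_L, so π_L = (303/2 - q_L)q_L - 38q_L.
Leader FOC: 227/2 - 2q_L = 0, so q_L = 227/4.
Then q_E = (227 - 2·(227/4))/4 = 227/8.

56.75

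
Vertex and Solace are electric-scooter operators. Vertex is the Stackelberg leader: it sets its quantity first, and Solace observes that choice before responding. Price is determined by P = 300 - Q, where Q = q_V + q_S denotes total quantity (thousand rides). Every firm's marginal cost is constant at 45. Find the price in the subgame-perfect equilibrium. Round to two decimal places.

108.75

Solve by backward induction. Given q_V, the follower Solace maximises π_S = (300 - q_V - q_S)q_S - 45q_S.
Follower FOC: 255 - q_V - 2q_S = 0, so q_S(q_V) = (255 - q_V)/2.
The leader anticipates this reaction. Substituting into P = 300 - Q gives P = 345/2 - (1/2)q_V, so π_V = (345/2 - (1/2)q_V)q_V - 45q_V.
The leader's first-order condition 255/2 - q_V = 0 yields q_V = 255/2.
Then q_S = (255 - 255/2)/2 = 255/4.
Total output Q = 765/4, so price P = 300 - 765/4 = 435/4.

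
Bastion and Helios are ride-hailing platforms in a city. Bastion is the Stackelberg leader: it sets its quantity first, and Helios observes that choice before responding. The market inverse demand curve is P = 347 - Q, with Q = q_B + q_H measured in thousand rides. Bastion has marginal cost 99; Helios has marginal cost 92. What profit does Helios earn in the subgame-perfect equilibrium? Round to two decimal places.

4522.56

Solve by backward induction. Given q_B, the follower Helios maximises π_H = (347 - q_B - q_H)q_H - 92q_H.
Setting the follower's marginal profit to zero, 255 - q_B - 2q_H = 0, i.e. q_H = (255 - q_B)/2.
Bastion substitutes q_H(q_B) into its own profit: π_B = q_B(347 - q_B - (255 - q_B)/2) - 99q_B = (439/2 - (1/2)q_B)q_B - 99q_B.
Maximising: ∂π_B/∂q_B = 241/2 - q_B = 0, giving q_B = 241/2.
Then q_H = (255 - 241/2)/2 = 269/4.
Price P = 347 - 751/4 = 637/4.
Helios's profit: (637/4 - 92)·(269/4) = 4522.5625.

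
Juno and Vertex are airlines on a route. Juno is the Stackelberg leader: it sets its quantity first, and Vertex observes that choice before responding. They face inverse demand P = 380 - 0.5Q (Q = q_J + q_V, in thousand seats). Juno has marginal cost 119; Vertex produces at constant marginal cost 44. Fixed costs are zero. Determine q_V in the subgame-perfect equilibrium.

The follower Vertex best-responds to any q_J: π_V = (380 - 0.5Q)q_V - 44q_V.
Follower FOC: 336 - (1/2)q_J - q_V = 0, so q_V(q_J) = (336 - (1/2)q_J).
Juno substitutes q_V(q_J) into its own profit: π_J = q_J(380 - (1/2)q_J - (336 - (1/2)q_J)/2) - 119q_J = (212 - (1/4)q_J)q_J - 119q_J.
Maximising: ∂π_J/∂q_J = 93 - (1/2)q_J = 0, giving q_J = 186.
Then q_V = (336 - (1/2)·186) = 243.

243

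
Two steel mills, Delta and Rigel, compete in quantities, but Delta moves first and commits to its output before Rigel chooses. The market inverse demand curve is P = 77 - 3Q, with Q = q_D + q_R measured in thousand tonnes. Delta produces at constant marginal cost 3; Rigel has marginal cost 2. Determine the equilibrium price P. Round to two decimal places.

The follower Rigel best-responds to any q_D: π_R = (77 - 3Q)q_R - 2q_R.
Setting the follower's marginal profit to zero, 75 - 3q_D - 6q_R = 0, i.e. q_R = (75 - 3q_D)/6.
Delta substitutes q_R(q_D) into its own profit: π_D = q_D(77 - 3q_D - (75 - 3q_D)/2) - 3q_D = (79/2 - (3/2)q_D)q_D - 3q_D.
Maximising: ∂π_D/∂q_D = 73/2 - 3q_D = 0, giving q_D = 73/6.
Then q_R = (75 - 3·(73/6))/6 = 77/12.
Total output Q = 223/12, so price P = 77 - 3·(223/12) = 85/4.

21.25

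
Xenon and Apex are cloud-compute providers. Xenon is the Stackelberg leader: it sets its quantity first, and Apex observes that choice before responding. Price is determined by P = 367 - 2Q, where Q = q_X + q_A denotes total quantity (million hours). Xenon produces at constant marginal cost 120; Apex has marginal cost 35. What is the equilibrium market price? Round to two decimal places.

The follower Apex best-responds to any q_X: π_A = (367 - 2Q)q_A - 35q_A.
∂π_A/∂q_A = 332 - 2q_X - 4q_A = 0 gives the reaction function q_A = (332 - 2q_X)/4.
The leader anticipates this reaction. Substituting into P = 367 - 2Q gives P = 201 - q_X, so π_X = (201 - q_X)q_X - 120q_X.
Maximising: ∂π_X/∂q_X = 81 - 2q_X = 0, giving q_X = 81/2.
Then q_A = (332 - 2·(81/2))/4 = 251/4.
Total output Q = 413/4, so price P = 367 - 2·(413/4) = 321/2.

160.50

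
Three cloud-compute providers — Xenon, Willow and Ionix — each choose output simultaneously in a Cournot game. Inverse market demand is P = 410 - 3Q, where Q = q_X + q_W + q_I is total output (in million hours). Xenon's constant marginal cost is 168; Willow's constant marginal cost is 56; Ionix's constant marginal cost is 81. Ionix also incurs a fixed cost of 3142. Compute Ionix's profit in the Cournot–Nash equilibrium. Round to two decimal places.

Xenon's profit: π_X = (410 - 3Q)q_X - (168q_X). Setting ∂π_X/∂q_X = 0: 242 - 6q_X - 3(q_W + q_I) = 0.
Willow's profit: π_W = (410 - 3Q)q_W - (56q_W). Setting ∂π_W/∂q_W = 0: 354 - 6q_W - 3(q_X + q_I) = 0.
Ionix's first-order condition: 329 - 6q_I - 3(q_X + q_W) = 0.
Adding the 3 conditions: 925 − 6Q − 6Q = 0, i.e. Q = 925/12.
Back-substituting: q_X = (242 − 925/4)/3 = 43/12, q_W = (354 − 925/4)/3 = 491/12, q_I = (329 − 925/4)/3 = 391/12.
Price P = 410 - 3·(925/12) = 715/4.
Ionix's profit: (715/4 - 81)·(391/12) - 3142 = 43.0208.

43.02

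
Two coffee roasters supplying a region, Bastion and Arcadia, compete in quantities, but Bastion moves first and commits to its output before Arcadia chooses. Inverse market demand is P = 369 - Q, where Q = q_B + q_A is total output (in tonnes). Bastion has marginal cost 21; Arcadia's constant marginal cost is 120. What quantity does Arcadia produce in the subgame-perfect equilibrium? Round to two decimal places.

Solve by backward induction. Given q_B, the follower Arcadia maximises π_A = (369 - q_B - q_A)q_A - 120q_A.
Setting the follower's marginal profit to zero, 249 - q_B - 2q_A = 0, i.e. q_A = (249 - q_B)/2.
Bastion substitutes q_A(q_B) into its own profit: π_B = q_B(369 - q_B - (249 - q_B)/2) - 21q_B = (489/2 - (1/2)q_B)q_B - 21q_B.
Maximising: ∂π_B/∂q_B = 447/2 - q_B = 0, giving q_B = 447/2.
Then q_A = (249 - 447/2)/2 = 51/4.

12.75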